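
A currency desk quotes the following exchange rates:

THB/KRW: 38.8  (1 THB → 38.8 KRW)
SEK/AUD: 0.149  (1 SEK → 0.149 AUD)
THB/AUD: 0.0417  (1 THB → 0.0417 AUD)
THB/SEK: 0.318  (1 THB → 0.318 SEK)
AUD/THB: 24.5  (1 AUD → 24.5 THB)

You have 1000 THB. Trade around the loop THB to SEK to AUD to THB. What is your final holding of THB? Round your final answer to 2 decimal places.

1000 THB × 0.318 = 318 SEK
318 SEK × 0.149 = 47.382 AUD
47.382 AUD × 24.5 = 1160.859 THB

1160.86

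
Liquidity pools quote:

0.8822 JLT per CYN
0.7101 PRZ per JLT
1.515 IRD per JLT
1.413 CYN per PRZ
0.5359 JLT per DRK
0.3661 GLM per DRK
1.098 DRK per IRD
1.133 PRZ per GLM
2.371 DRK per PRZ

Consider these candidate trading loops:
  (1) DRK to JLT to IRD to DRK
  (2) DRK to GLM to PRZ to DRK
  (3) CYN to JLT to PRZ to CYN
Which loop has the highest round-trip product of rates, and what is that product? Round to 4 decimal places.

(1) 0.5359 × 1.515 × 1.098 = 0.89145
(2) 0.3661 × 1.133 × 2.371 = 0.98347
(3) 0.8822 × 0.7101 × 1.413 = 0.88517
Highest is cycle (2) at 0.9835 (≤1, no arbitrage).

0.9835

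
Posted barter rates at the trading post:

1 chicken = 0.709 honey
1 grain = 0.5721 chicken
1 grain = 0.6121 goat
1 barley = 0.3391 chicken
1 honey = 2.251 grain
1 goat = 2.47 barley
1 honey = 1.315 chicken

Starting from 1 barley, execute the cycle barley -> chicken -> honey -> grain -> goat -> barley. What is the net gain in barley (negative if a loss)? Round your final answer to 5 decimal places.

1 barley × 0.3391 = 0.3391 chicken
0.3391 chicken × 0.709 = 0.2404219 honey
0.2404219 honey × 2.251 = 0.5411896969 grain
0.5411896969 grain × 0.6121 = 0.33126221347249 goat
0.33126221347249 goat × 2.47 = 0.8182176672770503 barley
Net change: 0.8182176672770503 − 1 = -0.1817823327229497 barley

-0.18178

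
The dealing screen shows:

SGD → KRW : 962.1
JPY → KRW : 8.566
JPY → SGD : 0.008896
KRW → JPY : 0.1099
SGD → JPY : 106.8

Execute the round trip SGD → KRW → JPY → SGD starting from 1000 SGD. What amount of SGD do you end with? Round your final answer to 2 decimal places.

1000 SGD × 962.1 = 962100 KRW
962100 KRW × 0.1099 = 105734.79 JPY
105734.79 JPY × 0.008896 = 940.61669184 SGD

940.62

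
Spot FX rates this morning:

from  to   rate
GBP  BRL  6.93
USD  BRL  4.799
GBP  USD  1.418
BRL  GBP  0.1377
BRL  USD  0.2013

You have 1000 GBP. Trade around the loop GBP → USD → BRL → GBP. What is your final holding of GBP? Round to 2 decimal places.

937.05

1000 GBP × 1.418 = 1418 USD
1418 USD × 4.799 = 6804.982 BRL
6804.982 BRL × 0.1377 = 937.0460214 GBP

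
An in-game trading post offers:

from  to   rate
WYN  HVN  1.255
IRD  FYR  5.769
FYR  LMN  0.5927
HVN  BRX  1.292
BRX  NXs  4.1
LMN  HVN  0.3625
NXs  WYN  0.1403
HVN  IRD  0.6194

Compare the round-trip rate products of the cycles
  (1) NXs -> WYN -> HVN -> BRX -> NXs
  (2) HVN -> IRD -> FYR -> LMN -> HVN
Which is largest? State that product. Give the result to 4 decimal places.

0.9327

(1) 0.1403 × 1.255 × 1.292 × 4.1 = 0.93271
(2) 0.6194 × 5.769 × 0.5927 × 0.3625 = 0.76774
Highest is cycle (1) at 0.9327 (≤1, no arbitrage).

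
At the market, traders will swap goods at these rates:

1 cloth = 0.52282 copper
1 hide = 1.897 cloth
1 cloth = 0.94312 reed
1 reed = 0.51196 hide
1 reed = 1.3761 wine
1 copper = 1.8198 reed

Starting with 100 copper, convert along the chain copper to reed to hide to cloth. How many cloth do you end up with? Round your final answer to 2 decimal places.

100 copper × 1.8198 = 181.98 reed
181.98 reed × 0.51196 = 93.1664808 hide
93.1664808 hide × 1.897 = 176.7368140776 cloth

176.74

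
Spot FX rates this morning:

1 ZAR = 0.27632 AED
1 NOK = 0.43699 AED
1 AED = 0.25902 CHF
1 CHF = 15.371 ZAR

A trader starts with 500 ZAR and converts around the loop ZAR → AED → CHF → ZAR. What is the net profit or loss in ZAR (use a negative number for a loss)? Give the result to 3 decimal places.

50.070

500 ZAR × 0.27632 = 138.16 AED
138.16 AED × 0.25902 = 35.7862032 CHF
35.7862032 CHF × 15.371 = 550.0697293872 ZAR
Net change: 550.0697293872 − 500 = 50.0697293872 ZAR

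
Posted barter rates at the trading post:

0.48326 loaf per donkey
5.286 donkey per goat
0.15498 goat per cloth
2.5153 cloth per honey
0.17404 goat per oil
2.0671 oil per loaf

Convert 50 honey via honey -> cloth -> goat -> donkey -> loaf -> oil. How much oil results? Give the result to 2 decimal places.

50 honey × 2.5153 = 125.765 cloth
125.765 cloth × 0.15498 = 19.4910597 goat
19.4910597 goat × 5.286 = 103.0297415742 donkey
103.0297415742 donkey × 0.48326 = 49.790152913147892 loaf
49.790152913147892 loaf × 2.0671 = 102.9212250867680075532 oil

102.92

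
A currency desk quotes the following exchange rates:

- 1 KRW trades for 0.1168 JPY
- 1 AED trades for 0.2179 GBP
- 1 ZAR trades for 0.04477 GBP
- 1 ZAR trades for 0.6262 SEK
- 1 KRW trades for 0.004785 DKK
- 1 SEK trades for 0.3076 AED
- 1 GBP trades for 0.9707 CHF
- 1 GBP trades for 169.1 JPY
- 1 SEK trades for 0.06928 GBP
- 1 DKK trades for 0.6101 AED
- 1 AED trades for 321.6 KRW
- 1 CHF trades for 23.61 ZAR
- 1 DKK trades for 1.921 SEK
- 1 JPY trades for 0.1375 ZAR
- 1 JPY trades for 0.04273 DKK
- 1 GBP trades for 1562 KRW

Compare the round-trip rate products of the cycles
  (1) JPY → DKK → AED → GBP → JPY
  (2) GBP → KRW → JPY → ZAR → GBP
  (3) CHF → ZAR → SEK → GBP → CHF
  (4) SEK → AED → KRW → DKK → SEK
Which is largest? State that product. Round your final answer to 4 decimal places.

(1) 0.04273 × 0.6101 × 0.2179 × 169.1 = 0.96058
(2) 1562 × 0.1168 × 0.1375 × 0.04477 = 1.12309
(3) 23.61 × 0.6262 × 0.06928 × 0.9707 = 0.99426
(4) 0.3076 × 321.6 × 0.004785 × 1.921 = 0.90931
Highest is cycle (2) at 1.1231 (>1, arbitrage).

1.1231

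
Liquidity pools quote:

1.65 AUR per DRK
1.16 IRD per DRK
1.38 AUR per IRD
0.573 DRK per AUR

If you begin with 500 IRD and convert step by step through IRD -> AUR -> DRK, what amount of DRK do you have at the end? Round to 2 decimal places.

500 IRD × 1.38 = 690 AUR
690 AUR × 0.573 = 395.37 DRK

395.37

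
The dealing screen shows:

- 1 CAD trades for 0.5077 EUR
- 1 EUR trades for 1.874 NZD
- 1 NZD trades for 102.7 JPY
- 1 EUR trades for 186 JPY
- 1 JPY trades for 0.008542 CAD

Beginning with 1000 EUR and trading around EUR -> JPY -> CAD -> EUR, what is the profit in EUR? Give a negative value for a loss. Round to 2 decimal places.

-193.36

1000 EUR × 186 = 186000 JPY
186000 JPY × 0.008542 = 1588.812 CAD
1588.812 CAD × 0.5077 = 806.6398524 EUR
Net change: 806.6398524 − 1000 = -193.3601476 EUR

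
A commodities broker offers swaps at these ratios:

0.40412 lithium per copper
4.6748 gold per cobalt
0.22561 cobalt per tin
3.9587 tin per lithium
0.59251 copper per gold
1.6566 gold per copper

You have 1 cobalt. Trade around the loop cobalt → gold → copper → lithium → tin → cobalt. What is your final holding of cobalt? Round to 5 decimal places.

1 cobalt × 4.6748 = 4.6748 gold
4.6748 gold × 0.59251 = 2.769865748 copper
2.769865748 copper × 0.40412 = 1.11935814608176 lithium
1.11935814608176 lithium × 3.9587 = 4.431203092893863312 tin
4.431203092893863312 tin × 0.22561 = 0.99972372978778450182032 cobalt

0.99972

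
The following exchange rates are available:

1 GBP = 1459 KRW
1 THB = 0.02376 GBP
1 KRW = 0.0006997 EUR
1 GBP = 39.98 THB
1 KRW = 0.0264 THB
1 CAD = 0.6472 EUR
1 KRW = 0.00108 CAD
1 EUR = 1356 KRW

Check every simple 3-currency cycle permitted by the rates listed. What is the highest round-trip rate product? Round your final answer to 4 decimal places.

0.9478

CAD→EUR→KRW→CAD: 0.6472 × 1356 × 0.00108 = 0.94781
GBP→KRW→THB→GBP: 1459 × 0.0264 × 0.02376 = 0.91518
Maximum is CAD→EUR→KRW→CAD at 0.9478; no arbitrage — every cycle loses value.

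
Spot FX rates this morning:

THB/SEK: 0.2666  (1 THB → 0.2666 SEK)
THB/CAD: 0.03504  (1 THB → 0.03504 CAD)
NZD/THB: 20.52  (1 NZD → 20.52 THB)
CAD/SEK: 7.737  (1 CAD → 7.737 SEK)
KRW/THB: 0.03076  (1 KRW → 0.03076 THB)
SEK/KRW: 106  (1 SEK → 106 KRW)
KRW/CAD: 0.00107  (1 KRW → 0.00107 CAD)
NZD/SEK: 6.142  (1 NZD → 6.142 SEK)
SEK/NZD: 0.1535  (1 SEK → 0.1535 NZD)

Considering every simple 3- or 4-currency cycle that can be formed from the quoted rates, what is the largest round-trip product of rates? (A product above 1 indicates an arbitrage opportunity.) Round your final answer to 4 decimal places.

THB→CAD→SEK→KRW→THB: 0.03504 × 7.737 × 106 × 0.03076 = 0.88395
SEK→KRW→CAD→SEK: 106 × 0.00107 × 7.737 = 0.87753
THB→SEK→KRW→THB: 0.2666 × 106 × 0.03076 = 0.86927
THB→CAD→SEK→NZD→THB: 0.03504 × 7.737 × 0.1535 × 20.52 = 0.85393
THB→SEK→NZD→THB: 0.2666 × 0.1535 × 20.52 = 0.83974
Maximum is THB→CAD→SEK→KRW→THB at 0.8840; no arbitrage — every cycle loses value.

0.8840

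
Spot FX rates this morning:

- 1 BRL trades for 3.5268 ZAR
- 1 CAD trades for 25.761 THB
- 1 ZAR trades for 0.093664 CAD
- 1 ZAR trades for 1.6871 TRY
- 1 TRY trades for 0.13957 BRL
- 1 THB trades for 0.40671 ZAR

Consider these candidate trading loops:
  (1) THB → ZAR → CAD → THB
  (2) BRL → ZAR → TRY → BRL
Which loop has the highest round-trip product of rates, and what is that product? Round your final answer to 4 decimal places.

0.9813

(1) 0.40671 × 0.093664 × 25.761 = 0.98134
(2) 3.5268 × 1.6871 × 0.13957 = 0.83045
Highest is cycle (1) at 0.9813 (≤1, no arbitrage).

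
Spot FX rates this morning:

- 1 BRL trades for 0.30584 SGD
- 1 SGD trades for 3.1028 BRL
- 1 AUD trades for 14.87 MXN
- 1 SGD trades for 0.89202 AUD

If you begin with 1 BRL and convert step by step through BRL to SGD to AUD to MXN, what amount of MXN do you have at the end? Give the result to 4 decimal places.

4.0568

1 BRL × 0.30584 = 0.30584 SGD
0.30584 SGD × 0.89202 = 0.2728153968 AUD
0.2728153968 AUD × 14.87 = 4.056764950416 MXN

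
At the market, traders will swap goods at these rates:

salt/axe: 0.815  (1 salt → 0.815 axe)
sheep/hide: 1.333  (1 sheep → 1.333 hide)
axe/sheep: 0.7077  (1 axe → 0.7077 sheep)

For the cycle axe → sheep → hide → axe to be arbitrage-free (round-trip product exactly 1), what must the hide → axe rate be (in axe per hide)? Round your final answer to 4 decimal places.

Known legs of the cycle: 0.7077 × 1.333 = 0.9433641
For no arbitrage the full-cycle product must be 1, so the missing rate is 1 / 0.9433641 ≈ 1.060036.

1.0600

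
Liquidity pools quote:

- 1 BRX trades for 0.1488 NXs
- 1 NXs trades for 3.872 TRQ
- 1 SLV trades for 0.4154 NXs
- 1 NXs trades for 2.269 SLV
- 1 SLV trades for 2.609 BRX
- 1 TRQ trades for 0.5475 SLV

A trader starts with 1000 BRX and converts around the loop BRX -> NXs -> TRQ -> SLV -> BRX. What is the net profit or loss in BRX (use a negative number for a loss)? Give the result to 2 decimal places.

1000 BRX × 0.1488 = 148.8 NXs
148.8 NXs × 3.872 = 576.1536 TRQ
576.1536 TRQ × 0.5475 = 315.444096 SLV
315.444096 SLV × 2.609 = 822.993646464 BRX
Net change: 822.993646464 − 1000 = -177.006353536 BRX

-177.01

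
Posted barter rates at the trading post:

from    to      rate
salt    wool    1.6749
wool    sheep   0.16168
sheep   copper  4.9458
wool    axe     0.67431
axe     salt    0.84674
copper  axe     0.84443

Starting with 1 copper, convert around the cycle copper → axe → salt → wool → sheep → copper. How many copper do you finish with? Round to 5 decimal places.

0.95762

1 copper × 0.84443 = 0.84443 axe
0.84443 axe × 0.84674 = 0.7150126582 salt
0.7150126582 salt × 1.6749 = 1.19757470121918 wool
1.19757470121918 wool × 0.16168 = 0.1936238776931170224 sheep
0.1936238776931170224 sheep × 4.9458 = 0.95762497429461816938592 copper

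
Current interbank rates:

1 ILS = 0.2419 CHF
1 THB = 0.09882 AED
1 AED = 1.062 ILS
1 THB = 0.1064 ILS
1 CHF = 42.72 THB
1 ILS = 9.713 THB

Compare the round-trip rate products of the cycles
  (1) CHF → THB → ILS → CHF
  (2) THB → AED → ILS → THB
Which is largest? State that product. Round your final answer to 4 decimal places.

(1) 42.72 × 0.1064 × 0.2419 = 1.09953
(2) 0.09882 × 1.062 × 9.713 = 1.01935
Highest is cycle (1) at 1.0995 (>1, arbitrage).

1.0995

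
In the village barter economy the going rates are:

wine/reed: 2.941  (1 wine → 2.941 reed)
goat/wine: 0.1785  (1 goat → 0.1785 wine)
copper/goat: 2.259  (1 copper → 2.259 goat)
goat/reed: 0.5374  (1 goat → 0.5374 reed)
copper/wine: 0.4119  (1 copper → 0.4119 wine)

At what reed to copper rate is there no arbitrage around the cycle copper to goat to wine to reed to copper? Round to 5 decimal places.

0.84324

Known legs of the cycle: 2.259 × 0.1785 × 2.941 = 1.1859038415
For no arbitrage the full-cycle product must be 1, so the missing rate is 1 / 1.1859038415 ≈ 0.8432387.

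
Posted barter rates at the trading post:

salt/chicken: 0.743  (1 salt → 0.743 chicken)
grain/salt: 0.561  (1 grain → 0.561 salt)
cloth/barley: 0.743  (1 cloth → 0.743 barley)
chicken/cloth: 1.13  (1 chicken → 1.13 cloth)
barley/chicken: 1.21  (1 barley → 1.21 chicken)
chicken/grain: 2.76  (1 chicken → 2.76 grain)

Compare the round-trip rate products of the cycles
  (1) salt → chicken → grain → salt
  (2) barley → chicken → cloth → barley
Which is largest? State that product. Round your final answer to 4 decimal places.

1.1504

(1) 0.743 × 2.76 × 0.561 = 1.15043
(2) 1.21 × 1.13 × 0.743 = 1.01590
Highest is cycle (1) at 1.1504 (>1, arbitrage).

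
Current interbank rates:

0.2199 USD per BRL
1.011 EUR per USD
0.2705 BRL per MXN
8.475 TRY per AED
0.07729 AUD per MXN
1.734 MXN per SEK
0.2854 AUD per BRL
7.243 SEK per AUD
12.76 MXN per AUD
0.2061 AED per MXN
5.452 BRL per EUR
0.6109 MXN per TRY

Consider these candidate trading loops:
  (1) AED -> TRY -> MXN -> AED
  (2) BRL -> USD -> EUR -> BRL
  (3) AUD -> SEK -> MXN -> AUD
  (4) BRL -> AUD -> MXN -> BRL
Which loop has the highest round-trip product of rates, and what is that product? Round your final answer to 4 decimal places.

(1) 8.475 × 0.6109 × 0.2061 = 1.06706
(2) 0.2199 × 1.011 × 5.452 = 1.21208
(3) 7.243 × 1.734 × 0.07729 = 0.97071
(4) 0.2854 × 12.76 × 0.2705 = 0.98508
Highest is cycle (2) at 1.2121 (>1, arbitrage).

1.2121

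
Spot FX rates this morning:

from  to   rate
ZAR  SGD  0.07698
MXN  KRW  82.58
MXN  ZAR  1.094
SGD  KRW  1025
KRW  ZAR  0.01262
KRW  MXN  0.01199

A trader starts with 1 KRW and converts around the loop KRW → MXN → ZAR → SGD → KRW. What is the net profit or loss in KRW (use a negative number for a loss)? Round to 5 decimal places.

1 KRW × 0.01199 = 0.01199 MXN
0.01199 MXN × 1.094 = 0.01311706 ZAR
0.01311706 ZAR × 0.07698 = 0.0010097512788 SGD
0.0010097512788 SGD × 1025 = 1.03499506077 KRW
Net change: 1.03499506077 − 1 = 0.03499506077 KRW

0.03500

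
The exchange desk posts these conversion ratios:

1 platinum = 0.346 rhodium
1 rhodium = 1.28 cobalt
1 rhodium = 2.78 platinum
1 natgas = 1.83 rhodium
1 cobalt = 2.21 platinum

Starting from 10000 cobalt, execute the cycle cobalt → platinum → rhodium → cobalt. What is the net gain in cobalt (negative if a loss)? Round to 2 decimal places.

10000 cobalt × 2.21 = 22100 platinum
22100 platinum × 0.346 = 7646.6 rhodium
7646.6 rhodium × 1.28 = 9787.648 cobalt
Net change: 9787.648 − 10000 = -212.352 cobalt

-212.35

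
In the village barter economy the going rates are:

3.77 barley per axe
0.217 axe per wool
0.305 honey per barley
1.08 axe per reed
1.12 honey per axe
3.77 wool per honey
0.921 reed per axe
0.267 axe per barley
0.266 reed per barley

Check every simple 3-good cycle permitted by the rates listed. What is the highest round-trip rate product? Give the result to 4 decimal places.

1.0830

reed→axe→barley→reed: 1.08 × 3.77 × 0.266 = 1.08305
wool→axe→honey→wool: 0.217 × 1.12 × 3.77 = 0.91626
Maximum is reed→axe→barley→reed at 1.0830; arbitrage exists.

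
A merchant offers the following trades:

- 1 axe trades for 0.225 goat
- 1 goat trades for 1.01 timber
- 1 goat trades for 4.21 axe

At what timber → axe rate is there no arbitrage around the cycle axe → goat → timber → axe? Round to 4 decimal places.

Known legs of the cycle: 0.225 × 1.01 = 0.22725
For no arbitrage the full-cycle product must be 1, so the missing rate is 1 / 0.22725 ≈ 4.400440.

4.4004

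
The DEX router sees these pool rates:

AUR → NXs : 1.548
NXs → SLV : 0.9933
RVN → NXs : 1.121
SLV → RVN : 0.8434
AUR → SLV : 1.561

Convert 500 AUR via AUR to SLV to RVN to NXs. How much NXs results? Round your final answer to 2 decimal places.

737.92

500 AUR × 1.561 = 780.5 SLV
780.5 SLV × 0.8434 = 658.2737 RVN
658.2737 RVN × 1.121 = 737.9248177 NXs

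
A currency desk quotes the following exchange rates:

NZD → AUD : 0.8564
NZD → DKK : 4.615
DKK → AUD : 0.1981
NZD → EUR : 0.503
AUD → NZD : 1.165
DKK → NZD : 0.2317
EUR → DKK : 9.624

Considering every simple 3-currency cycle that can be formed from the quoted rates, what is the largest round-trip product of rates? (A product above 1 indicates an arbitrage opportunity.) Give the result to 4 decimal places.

1.1216

DKK→NZD→EUR→DKK: 0.2317 × 0.503 × 9.624 = 1.12163
AUD→NZD→DKK→AUD: 1.165 × 4.615 × 0.1981 = 1.06508
Maximum is DKK→NZD→EUR→DKK at 1.1216; arbitrage exists.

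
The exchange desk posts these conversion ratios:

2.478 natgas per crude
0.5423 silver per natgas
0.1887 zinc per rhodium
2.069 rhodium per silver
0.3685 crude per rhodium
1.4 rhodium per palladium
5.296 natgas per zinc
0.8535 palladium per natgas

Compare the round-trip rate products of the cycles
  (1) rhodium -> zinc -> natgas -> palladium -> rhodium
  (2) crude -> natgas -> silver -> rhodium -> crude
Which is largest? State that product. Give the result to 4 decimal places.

(1) 0.1887 × 5.296 × 0.8535 × 1.4 = 1.19413
(2) 2.478 × 0.5423 × 2.069 × 0.3685 = 1.02456
Highest is cycle (1) at 1.1941 (>1, arbitrage).

1.1941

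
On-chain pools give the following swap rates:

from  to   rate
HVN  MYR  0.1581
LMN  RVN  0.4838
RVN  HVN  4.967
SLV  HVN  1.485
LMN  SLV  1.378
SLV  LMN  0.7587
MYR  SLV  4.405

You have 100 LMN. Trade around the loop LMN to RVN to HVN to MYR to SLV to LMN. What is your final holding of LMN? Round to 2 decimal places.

100 LMN × 0.4838 = 48.38 RVN
48.38 RVN × 4.967 = 240.30346 HVN
240.30346 HVN × 0.1581 = 37.991977026 MYR
37.991977026 MYR × 4.405 = 167.35465879953 SLV
167.35465879953 SLV × 0.7587 = 126.971979631203411 LMN

126.97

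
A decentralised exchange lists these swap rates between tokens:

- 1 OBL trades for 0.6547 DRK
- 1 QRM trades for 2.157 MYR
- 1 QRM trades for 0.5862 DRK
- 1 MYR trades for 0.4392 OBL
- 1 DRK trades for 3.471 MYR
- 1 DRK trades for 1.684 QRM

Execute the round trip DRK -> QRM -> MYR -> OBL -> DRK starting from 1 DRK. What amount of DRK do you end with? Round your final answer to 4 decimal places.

1.0445

1 DRK × 1.684 = 1.684 QRM
1.684 QRM × 2.157 = 3.632388 MYR
3.632388 MYR × 0.4392 = 1.5953448096 OBL
1.5953448096 OBL × 0.6547 = 1.04447224684512 DRK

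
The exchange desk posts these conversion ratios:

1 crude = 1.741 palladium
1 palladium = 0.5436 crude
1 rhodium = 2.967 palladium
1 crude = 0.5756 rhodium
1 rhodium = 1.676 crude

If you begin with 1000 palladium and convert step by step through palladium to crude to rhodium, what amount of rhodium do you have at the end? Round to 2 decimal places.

312.90

1000 palladium × 0.5436 = 543.6 crude
543.6 crude × 0.5756 = 312.89616 rhodium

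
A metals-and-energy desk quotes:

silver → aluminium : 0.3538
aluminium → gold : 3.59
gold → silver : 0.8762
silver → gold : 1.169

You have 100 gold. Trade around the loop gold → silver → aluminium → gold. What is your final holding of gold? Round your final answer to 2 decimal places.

111.29

100 gold × 0.8762 = 87.62 silver
87.62 silver × 0.3538 = 30.999956 aluminium
30.999956 aluminium × 3.59 = 111.28984204 gold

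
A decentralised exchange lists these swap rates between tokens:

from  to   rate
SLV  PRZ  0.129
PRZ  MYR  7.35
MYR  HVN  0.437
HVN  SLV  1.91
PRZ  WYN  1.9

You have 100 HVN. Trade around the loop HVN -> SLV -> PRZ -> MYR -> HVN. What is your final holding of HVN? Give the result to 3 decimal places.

100 HVN × 1.91 = 191 SLV
191 SLV × 0.129 = 24.639 PRZ
24.639 PRZ × 7.35 = 181.09665 MYR
181.09665 MYR × 0.437 = 79.13923605 HVN

79.139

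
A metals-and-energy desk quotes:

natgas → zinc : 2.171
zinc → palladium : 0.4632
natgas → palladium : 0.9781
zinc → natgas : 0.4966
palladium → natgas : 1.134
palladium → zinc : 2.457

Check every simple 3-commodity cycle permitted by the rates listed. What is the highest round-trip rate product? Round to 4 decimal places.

1.1934

zinc→natgas→palladium→zinc: 0.4966 × 0.9781 × 2.457 = 1.19342
zinc→palladium→natgas→zinc: 0.4632 × 1.134 × 2.171 = 1.14036
Maximum is zinc→natgas→palladium→zinc at 1.1934; arbitrage exists.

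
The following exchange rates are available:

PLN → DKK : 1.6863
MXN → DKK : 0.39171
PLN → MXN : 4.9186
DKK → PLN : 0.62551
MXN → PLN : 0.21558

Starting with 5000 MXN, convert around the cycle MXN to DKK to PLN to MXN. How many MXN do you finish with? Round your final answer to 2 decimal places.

6025.74

5000 MXN × 0.39171 = 1958.55 DKK
1958.55 DKK × 0.62551 = 1225.0926105 PLN
1225.0926105 PLN × 4.9186 = 6025.7405140053 MXN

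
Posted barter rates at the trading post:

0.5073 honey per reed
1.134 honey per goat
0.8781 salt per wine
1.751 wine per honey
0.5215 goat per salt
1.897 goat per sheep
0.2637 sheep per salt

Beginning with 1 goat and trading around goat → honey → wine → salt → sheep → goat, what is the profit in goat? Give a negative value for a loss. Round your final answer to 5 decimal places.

1 goat × 1.134 = 1.134 honey
1.134 honey × 1.751 = 1.985634 wine
1.985634 wine × 0.8781 = 1.7435852154 salt
1.7435852154 salt × 0.2637 = 0.45978342130098 sheep
0.45978342130098 sheep × 1.897 = 0.87220915020795906 goat
Net change: 0.87220915020795906 − 1 = -0.12779084979204094 goat

-0.12779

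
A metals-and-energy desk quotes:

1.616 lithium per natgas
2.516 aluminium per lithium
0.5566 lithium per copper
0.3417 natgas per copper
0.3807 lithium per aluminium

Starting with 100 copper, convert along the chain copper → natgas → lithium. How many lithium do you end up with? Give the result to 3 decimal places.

55.219

100 copper × 0.3417 = 34.17 natgas
34.17 natgas × 1.616 = 55.21872 lithium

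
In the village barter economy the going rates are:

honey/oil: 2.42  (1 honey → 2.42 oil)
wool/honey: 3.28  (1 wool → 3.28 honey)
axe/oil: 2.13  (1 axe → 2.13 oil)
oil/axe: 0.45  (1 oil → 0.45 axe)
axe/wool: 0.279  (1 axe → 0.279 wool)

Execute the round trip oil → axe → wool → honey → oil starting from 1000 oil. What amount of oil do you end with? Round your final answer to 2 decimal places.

996.57

1000 oil × 0.45 = 450 axe
450 axe × 0.279 = 125.55 wool
125.55 wool × 3.28 = 411.804 honey
411.804 honey × 2.42 = 996.56568 oil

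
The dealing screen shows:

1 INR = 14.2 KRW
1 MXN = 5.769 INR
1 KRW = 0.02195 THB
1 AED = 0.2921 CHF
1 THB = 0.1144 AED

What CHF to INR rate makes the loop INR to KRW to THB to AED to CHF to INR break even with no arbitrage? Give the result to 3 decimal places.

96.011

Known legs of the cycle: 14.2 × 0.02195 × 0.1144 × 0.2921 = 0.0104155078456
For no arbitrage the full-cycle product must be 1, so the missing rate is 1 / 0.0104155078456 ≈ 96.01068.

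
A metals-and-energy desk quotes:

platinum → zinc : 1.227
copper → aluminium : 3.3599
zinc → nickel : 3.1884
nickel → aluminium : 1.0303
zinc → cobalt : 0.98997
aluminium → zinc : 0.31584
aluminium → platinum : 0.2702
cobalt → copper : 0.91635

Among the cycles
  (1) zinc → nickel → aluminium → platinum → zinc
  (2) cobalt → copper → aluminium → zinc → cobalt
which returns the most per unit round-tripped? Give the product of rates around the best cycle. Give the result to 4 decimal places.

(1) 3.1884 × 1.0303 × 0.2702 × 1.227 = 1.08910
(2) 0.91635 × 3.3599 × 0.31584 × 0.98997 = 0.96267
Highest is cycle (1) at 1.0891 (>1, arbitrage).

1.0891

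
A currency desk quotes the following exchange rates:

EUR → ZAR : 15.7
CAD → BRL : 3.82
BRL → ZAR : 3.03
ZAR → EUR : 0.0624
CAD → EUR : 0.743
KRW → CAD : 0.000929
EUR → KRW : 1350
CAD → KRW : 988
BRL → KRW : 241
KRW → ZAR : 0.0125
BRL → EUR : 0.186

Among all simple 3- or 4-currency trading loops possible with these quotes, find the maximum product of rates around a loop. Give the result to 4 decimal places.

KRW→ZAR→EUR→KRW: 0.0125 × 0.0624 × 1350 = 1.05300
KRW→CAD→EUR→KRW: 0.000929 × 0.743 × 1350 = 0.93183
KRW→CAD→BRL→EUR→KRW: 0.000929 × 3.82 × 0.186 × 1350 = 0.89110
KRW→CAD→BRL→KRW: 0.000929 × 3.82 × 241 = 0.85526
Maximum is KRW→ZAR→EUR→KRW at 1.0530; arbitrage exists.

1.0530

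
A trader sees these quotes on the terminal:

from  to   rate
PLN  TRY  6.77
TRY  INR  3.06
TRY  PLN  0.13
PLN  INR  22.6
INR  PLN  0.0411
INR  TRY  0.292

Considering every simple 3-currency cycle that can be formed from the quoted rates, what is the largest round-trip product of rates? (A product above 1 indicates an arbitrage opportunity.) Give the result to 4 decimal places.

0.8579

INR→TRY→PLN→INR: 0.292 × 0.13 × 22.6 = 0.85790
INR→PLN→TRY→INR: 0.0411 × 6.77 × 3.06 = 0.85144
Maximum is INR→TRY→PLN→INR at 0.8579; no arbitrage — every cycle loses value.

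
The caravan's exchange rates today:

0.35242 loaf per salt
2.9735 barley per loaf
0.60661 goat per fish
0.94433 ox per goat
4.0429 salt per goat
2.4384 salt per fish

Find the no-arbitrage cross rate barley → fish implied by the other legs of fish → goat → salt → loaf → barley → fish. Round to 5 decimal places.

Known legs of the cycle: 0.60661 × 4.0429 × 0.35242 × 2.9735 = 2.56998775686978503
For no arbitrage the full-cycle product must be 1, so the missing rate is 1 / 2.56998775686978503 ≈ 0.3891069.

0.38911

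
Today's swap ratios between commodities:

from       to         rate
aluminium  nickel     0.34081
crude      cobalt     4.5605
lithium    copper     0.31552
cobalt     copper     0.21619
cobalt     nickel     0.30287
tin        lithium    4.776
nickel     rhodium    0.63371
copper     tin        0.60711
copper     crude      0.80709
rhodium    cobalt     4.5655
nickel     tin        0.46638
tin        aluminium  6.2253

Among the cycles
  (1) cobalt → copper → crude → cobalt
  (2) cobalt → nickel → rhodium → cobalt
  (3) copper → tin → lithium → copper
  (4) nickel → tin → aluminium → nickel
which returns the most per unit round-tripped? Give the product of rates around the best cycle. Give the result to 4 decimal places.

0.9895

(1) 0.21619 × 0.80709 × 4.5605 = 0.79574
(2) 0.30287 × 0.63371 × 4.5655 = 0.87626
(3) 0.60711 × 4.776 × 0.31552 = 0.91487
(4) 0.46638 × 6.2253 × 0.34081 = 0.98949
Highest is cycle (4) at 0.9895 (≤1, no arbitrage).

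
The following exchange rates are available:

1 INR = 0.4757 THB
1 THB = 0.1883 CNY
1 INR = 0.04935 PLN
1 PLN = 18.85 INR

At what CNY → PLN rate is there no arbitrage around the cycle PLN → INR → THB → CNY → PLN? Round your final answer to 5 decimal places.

0.59225

Known legs of the cycle: 18.85 × 0.4757 × 0.1883 = 1.6884757435
For no arbitrage the full-cycle product must be 1, so the missing rate is 1 / 1.6884757435 ≈ 0.5922501.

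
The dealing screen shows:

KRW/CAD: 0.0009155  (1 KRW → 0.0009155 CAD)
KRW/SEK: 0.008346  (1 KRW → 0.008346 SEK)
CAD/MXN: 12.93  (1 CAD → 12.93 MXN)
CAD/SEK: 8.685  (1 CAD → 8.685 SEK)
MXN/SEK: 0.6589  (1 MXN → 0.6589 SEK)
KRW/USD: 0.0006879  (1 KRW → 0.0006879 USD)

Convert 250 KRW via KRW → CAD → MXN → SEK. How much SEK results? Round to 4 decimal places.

1.9499

250 KRW × 0.0009155 = 0.228875 CAD
0.228875 CAD × 12.93 = 2.95935375 MXN
2.95935375 MXN × 0.6589 = 1.949918185875 SEK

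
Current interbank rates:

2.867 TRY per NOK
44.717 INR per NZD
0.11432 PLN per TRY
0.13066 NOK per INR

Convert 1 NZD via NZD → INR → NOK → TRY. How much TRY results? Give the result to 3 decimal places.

1 NZD × 44.717 = 44.717 INR
44.717 INR × 0.13066 = 5.84272322 NOK
5.84272322 NOK × 2.867 = 16.75108747174 TRY

16.751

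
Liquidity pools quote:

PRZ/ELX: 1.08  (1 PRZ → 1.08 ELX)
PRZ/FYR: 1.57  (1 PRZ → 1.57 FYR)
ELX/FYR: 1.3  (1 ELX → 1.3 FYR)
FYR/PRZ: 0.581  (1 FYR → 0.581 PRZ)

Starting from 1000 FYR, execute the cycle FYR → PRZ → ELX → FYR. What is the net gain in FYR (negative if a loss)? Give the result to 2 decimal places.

-184.28

1000 FYR × 0.581 = 581 PRZ
581 PRZ × 1.08 = 627.48 ELX
627.48 ELX × 1.3 = 815.724 FYR
Net change: 815.724 − 1000 = -184.276 FYR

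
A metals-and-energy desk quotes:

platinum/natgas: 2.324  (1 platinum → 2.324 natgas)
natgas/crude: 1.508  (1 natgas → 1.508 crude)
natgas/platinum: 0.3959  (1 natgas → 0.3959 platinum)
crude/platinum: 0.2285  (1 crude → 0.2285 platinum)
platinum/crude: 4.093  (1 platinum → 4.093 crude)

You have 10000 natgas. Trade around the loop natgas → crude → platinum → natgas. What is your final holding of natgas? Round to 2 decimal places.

10000 natgas × 1.508 = 15080 crude
15080 crude × 0.2285 = 3445.78 platinum
3445.78 platinum × 2.324 = 8007.99272 natgas

8007.99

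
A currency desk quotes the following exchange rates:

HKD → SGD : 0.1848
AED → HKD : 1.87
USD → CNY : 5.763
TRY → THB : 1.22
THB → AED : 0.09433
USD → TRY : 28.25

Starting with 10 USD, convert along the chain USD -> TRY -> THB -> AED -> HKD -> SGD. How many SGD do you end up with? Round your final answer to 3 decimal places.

10 USD × 28.25 = 282.5 TRY
282.5 TRY × 1.22 = 344.65 THB
344.65 THB × 0.09433 = 32.5108345 AED
32.5108345 AED × 1.87 = 60.795260515 HKD
60.795260515 HKD × 0.1848 = 11.234964143172 SGD

11.235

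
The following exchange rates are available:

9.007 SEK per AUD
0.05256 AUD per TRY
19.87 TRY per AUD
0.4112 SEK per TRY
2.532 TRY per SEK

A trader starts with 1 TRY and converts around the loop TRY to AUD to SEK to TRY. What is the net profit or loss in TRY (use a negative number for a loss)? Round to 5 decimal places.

1 TRY × 0.05256 = 0.05256 AUD
0.05256 AUD × 9.007 = 0.47340792 SEK
0.47340792 SEK × 2.532 = 1.19866885344 TRY
Net change: 1.19866885344 − 1 = 0.19866885344 TRY

0.19867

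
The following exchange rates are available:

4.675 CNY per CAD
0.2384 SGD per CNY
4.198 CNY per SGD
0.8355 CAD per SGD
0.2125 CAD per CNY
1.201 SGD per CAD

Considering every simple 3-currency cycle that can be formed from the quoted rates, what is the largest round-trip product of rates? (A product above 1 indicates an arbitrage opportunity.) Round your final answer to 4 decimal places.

1.0714

SGD→CNY→CAD→SGD: 4.198 × 0.2125 × 1.201 = 1.07138
SGD→CAD→CNY→SGD: 0.8355 × 4.675 × 0.2384 = 0.93118
Maximum is SGD→CNY→CAD→SGD at 1.0714; arbitrage exists.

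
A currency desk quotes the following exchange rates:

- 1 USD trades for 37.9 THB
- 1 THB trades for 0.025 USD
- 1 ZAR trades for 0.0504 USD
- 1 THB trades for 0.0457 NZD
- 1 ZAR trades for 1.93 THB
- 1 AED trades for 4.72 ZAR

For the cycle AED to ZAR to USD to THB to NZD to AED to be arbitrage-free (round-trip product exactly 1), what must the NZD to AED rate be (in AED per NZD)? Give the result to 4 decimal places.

Known legs of the cycle: 4.72 × 0.0504 × 37.9 × 0.0457 = 0.41202915264
For no arbitrage the full-cycle product must be 1, so the missing rate is 1 / 0.41202915264 ≈ 2.427013.

2.4270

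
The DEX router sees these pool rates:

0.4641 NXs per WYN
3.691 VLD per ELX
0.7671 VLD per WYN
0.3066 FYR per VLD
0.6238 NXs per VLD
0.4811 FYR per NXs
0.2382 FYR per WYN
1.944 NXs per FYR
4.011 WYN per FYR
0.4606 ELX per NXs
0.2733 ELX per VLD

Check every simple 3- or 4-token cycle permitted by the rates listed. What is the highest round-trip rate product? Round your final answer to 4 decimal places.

1.0605

VLD→NXs→ELX→VLD: 0.6238 × 0.4606 × 3.691 = 1.06051
VLD→FYR→NXs→ELX→VLD: 0.3066 × 1.944 × 0.4606 × 3.691 = 1.01330
WYN→VLD→FYR→WYN: 0.7671 × 0.3066 × 4.011 = 0.94336
WYN→VLD→NXs→FYR→WYN: 0.7671 × 0.6238 × 0.4811 × 4.011 = 0.92339
WYN→NXs→FYR→WYN: 0.4641 × 0.4811 × 4.011 = 0.89557
Maximum is VLD→NXs→ELX→VLD at 1.0605; arbitrage exists.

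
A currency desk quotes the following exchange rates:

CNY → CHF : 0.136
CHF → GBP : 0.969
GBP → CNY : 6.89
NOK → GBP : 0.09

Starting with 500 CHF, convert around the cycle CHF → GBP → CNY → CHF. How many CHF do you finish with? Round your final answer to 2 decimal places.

454.00

500 CHF × 0.969 = 484.5 GBP
484.5 GBP × 6.89 = 3338.205 CNY
3338.205 CNY × 0.136 = 453.99588 CHF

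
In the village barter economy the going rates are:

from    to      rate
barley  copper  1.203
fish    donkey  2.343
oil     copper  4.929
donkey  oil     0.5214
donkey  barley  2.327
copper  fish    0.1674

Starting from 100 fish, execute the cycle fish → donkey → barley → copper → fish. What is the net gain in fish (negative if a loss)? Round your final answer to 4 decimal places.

9.7968

100 fish × 2.343 = 234.3 donkey
234.3 donkey × 2.327 = 545.2161 barley
545.2161 barley × 1.203 = 655.8949683 copper
655.8949683 copper × 0.1674 = 109.79681769342 fish
Net change: 109.79681769342 − 100 = 9.79681769342 fish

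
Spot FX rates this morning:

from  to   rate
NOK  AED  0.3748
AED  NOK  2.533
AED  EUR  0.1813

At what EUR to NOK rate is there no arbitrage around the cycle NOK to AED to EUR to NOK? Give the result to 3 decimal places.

14.716

Known legs of the cycle: 0.3748 × 0.1813 = 0.06795124
For no arbitrage the full-cycle product must be 1, so the missing rate is 1 / 0.06795124 ≈ 14.71643.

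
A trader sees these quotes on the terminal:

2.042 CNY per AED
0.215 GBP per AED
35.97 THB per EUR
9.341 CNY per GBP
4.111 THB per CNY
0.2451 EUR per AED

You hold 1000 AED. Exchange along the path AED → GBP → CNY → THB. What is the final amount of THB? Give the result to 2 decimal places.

1000 AED × 0.215 = 215 GBP
215 GBP × 9.341 = 2008.315 CNY
2008.315 CNY × 4.111 = 8256.182965 THB

8256.18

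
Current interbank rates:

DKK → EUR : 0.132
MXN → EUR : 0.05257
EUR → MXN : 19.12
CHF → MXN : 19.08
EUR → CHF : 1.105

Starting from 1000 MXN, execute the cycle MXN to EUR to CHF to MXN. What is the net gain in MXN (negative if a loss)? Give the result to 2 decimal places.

1000 MXN × 0.05257 = 52.57 EUR
52.57 EUR × 1.105 = 58.08985 CHF
58.08985 CHF × 19.08 = 1108.354338 MXN
Net change: 1108.354338 − 1000 = 108.354338 MXN

108.35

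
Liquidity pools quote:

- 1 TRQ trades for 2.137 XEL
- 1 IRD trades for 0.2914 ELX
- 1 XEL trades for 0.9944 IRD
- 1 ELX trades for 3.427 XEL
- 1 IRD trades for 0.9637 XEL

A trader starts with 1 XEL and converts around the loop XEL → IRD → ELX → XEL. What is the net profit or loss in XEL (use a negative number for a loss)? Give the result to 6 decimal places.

-0.006965

1 XEL × 0.9944 = 0.9944 IRD
0.9944 IRD × 0.2914 = 0.28976816 ELX
0.28976816 ELX × 3.427 = 0.99303548432 XEL
Net change: 0.99303548432 − 1 = -0.00696451568 XEL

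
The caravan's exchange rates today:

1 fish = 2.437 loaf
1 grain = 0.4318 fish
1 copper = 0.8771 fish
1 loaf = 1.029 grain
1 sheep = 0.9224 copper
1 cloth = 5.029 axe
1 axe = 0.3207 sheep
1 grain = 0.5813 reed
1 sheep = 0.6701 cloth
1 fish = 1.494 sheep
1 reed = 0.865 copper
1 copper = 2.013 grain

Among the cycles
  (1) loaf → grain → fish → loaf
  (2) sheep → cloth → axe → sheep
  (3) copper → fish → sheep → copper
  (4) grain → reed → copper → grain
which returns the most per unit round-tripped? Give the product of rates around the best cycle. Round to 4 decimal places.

1.2087

(1) 1.029 × 0.4318 × 2.437 = 1.08281
(2) 0.6701 × 5.029 × 0.3207 = 1.08074
(3) 0.8771 × 1.494 × 0.9224 = 1.20870
(4) 0.5813 × 0.865 × 2.013 = 1.01219
Highest is cycle (3) at 1.2087 (>1, arbitrage).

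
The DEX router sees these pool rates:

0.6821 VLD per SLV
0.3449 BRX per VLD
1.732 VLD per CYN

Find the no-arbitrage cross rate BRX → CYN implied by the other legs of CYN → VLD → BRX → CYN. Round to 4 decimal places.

Known legs of the cycle: 1.732 × 0.3449 = 0.5973668
For no arbitrage the full-cycle product must be 1, so the missing rate is 1 / 0.5973668 ≈ 1.674013.

1.6740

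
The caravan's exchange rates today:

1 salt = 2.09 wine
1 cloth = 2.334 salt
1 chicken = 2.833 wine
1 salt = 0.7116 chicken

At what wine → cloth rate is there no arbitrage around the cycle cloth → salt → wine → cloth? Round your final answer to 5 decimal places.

Known legs of the cycle: 2.334 × 2.09 = 4.87806
For no arbitrage the full-cycle product must be 1, so the missing rate is 1 / 4.87806 ≈ 0.2049995.

0.20500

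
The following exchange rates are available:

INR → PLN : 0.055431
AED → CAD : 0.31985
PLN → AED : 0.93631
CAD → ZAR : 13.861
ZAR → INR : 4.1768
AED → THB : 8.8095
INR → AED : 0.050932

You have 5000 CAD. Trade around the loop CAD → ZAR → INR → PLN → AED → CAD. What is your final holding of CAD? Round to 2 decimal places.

5000 CAD × 13.861 = 69305 ZAR
69305 ZAR × 4.1768 = 289473.124 INR
289473.124 INR × 0.055431 = 16045.784736444 PLN
16045.784736444 PLN × 0.93631 = 15023.82870657988164 AED
15023.82870657988164 AED × 0.31985 = 4805.371611799575142554 CAD

4805.37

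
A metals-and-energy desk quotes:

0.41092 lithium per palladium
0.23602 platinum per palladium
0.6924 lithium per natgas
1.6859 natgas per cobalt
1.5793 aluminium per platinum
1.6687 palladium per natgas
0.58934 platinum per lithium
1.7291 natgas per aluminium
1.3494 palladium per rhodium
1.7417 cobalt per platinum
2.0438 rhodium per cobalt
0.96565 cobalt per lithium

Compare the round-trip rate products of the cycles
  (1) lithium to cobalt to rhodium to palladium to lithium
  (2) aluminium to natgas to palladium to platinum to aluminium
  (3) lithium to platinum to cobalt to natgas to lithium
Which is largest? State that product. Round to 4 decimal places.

(1) 0.96565 × 2.0438 × 1.3494 × 0.41092 = 1.09435
(2) 1.7291 × 1.6687 × 0.23602 × 1.5793 = 1.07550
(3) 0.58934 × 1.7417 × 1.6859 × 0.6924 = 1.19820
Highest is cycle (3) at 1.1982 (>1, arbitrage).

1.1982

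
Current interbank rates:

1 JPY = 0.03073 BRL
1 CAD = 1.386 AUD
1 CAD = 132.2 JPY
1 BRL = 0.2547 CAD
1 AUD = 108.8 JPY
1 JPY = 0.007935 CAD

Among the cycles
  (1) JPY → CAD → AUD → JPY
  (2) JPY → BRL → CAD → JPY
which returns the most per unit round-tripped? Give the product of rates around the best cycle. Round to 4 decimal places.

(1) 0.007935 × 1.386 × 108.8 = 1.19657
(2) 0.03073 × 0.2547 × 132.2 = 1.03472
Highest is cycle (1) at 1.1966 (>1, arbitrage).

1.1966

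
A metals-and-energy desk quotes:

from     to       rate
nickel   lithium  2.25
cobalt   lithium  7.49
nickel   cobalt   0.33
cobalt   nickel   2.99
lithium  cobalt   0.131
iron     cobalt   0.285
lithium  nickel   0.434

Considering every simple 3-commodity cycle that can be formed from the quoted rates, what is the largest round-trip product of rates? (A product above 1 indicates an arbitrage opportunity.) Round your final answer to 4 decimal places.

cobalt→lithium→nickel→cobalt: 7.49 × 0.434 × 0.33 = 1.07272
cobalt→nickel→lithium→cobalt: 2.99 × 2.25 × 0.131 = 0.88130
Maximum is cobalt→lithium→nickel→cobalt at 1.0727; arbitrage exists.

1.0727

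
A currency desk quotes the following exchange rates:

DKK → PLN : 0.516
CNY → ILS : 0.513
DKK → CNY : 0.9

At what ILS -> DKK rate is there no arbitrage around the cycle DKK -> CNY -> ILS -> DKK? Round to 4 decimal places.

2.1659

Known legs of the cycle: 0.9 × 0.513 = 0.4617
For no arbitrage the full-cycle product must be 1, so the missing rate is 1 / 0.4617 ≈ 2.165909.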